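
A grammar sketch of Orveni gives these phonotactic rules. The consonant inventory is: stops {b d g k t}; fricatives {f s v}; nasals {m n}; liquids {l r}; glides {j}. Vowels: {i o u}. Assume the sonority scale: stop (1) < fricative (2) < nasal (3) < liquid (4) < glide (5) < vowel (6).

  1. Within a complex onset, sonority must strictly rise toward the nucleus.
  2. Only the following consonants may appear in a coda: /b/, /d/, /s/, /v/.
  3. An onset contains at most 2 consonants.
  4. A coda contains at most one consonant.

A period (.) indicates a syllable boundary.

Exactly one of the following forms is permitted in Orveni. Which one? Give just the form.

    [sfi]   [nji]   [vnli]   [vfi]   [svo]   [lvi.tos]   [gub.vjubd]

[sfi] — violates constraint 1: syllable 1 onset /sf/: /s/ (fricative, 2) → /f/ (fricative, 2) does not rise → not permitted
[nji] — σ1 onset /nj/ (3→5 rises), coda /∅/ ok → permitted
[vnli] — violates constraint 3: syllable 1 onset /vnl/ has 3 consonants (> 2) → not permitted
[vfi] — violates constraint 1: syllable 1 onset /vf/: /v/ (fricative, 2) → /f/ (fricative, 2) does not rise → not permitted
[svo] — violates constraint 1: syllable 1 onset /sv/: /s/ (fricative, 2) → /v/ (fricative, 2) does not rise → not permitted
[lvi.tos] — violates constraint 1: syllable 1 onset /lv/: /l/ (liquid, 4) → /v/ (fricative, 2) does not rise → not permitted
[gub.vjubd] — violates constraint 4: syllable 2 coda /bd/ has 2 consonants (> 1) → not permitted

[nji]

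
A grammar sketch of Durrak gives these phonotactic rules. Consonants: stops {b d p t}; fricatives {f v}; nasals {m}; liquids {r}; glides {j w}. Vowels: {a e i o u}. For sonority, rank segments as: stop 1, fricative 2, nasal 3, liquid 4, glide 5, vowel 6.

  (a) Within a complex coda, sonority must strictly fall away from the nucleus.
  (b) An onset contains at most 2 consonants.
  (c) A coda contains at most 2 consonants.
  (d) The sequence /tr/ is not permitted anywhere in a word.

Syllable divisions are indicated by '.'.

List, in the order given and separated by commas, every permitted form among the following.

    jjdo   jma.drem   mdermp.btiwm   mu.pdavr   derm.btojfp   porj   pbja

jma.drem

jjdo — violates constraint (b): syllable 1 onset /jjd/ has 3 consonants (> 2) → not permitted
jma.drem — σ1 onset /jm/ (2C), coda /∅/ ok; σ2 onset /dr/ (2C), coda /m/ ok → permitted
mdermp.btiwm — violates constraint (c): syllable 1 coda /rmp/ has 3 consonants (> 2) → not permitted
mu.pdavr — violates constraint (a): syllable 2 coda /vr/: /v/ (fricative, 2) → /r/ (liquid, 4) does not fall → not permitted
derm.btojfp — violates constraint (c): syllable 2 coda /jfp/ has 3 consonants (> 2) → not permitted
porj — violates constraint (a): syllable 1 coda /rj/: /r/ (liquid, 4) → /j/ (glide, 5) does not fall → not permitted
pbja — violates constraint (b): syllable 1 onset /pbj/ has 3 consonants (> 2) → not permitted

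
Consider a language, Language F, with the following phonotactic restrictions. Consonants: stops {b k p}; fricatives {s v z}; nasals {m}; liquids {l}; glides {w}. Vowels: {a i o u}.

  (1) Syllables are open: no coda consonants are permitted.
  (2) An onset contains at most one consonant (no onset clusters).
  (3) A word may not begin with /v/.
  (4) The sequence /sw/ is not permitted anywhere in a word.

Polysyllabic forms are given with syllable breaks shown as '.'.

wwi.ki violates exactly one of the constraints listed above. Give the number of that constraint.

2

wwi.ki: syllable 1 onset /ww/ has 2 consonants (> 1).
This is a violation of constraint 2: "An onset contains at most one consonant (no onset clusters)."
The remaining constraints (1, 3, 4) are satisfied.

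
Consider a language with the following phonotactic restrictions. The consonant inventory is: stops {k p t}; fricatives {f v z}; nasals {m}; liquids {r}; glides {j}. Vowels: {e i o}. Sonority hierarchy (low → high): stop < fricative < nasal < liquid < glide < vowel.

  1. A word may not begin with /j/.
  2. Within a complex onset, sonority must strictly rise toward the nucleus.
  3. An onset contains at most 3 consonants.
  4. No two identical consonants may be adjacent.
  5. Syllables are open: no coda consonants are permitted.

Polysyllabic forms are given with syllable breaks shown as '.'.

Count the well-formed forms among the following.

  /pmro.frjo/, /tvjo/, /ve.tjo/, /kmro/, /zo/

5

/pmro.frjo/ — σ1 onset /pmr/ (1→3→4 rises), coda /∅/ ok; σ2 onset /frj/ (2→4→5 rises), coda /∅/ ok → well-formed
/tvjo/ — σ1 onset /tvj/ (1→2→5 rises), coda /∅/ ok → well-formed
/ve.tjo/ — σ1 onset /v/, coda /∅/ ok; σ2 onset /tj/ (1→5 rises), coda /∅/ ok → well-formed
/kmro/ — σ1 onset /kmr/ (1→3→4 rises), coda /∅/ ok → well-formed
/zo/ — σ1 onset /z/, coda /∅/ ok → well-formed
Well-formed: /pmro.frjo/, /tvjo/, /ve.tjo/, /kmro/, /zo/ → 5.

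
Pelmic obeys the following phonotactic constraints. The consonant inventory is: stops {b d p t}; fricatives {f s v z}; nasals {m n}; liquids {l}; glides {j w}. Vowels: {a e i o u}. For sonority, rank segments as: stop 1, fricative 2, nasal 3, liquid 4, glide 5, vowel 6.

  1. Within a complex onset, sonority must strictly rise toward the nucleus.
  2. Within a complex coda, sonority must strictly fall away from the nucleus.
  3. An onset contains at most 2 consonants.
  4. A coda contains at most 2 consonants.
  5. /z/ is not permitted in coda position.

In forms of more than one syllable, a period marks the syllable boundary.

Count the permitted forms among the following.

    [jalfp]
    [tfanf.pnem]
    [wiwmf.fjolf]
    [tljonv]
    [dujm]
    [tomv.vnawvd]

[jalfp] — violates constraint 4: syllable 1 coda /lfp/ has 3 consonants (> 2) → not permitted
[tfanf.pnem] — σ1 onset /tf/ (1→2 rises), coda /nf/ (3→2 falls) ok; σ2 onset /pn/ (1→3 rises), coda /m/ ok → permitted
[wiwmf.fjolf] — violates constraint 4: syllable 1 coda /wmf/ has 3 consonants (> 2) → not permitted
[tljonv] — violates constraint 3: syllable 1 onset /tlj/ has 3 consonants (> 2) → not permitted
[dujm] — σ1 onset /d/, coda /jm/ (5→3 falls) ok → permitted
[tomv.vnawvd] — violates constraint 4: syllable 2 coda /wvd/ has 3 consonants (> 2) → not permitted
Permitted: [tfanf.pnem], [dujm] → 2.

2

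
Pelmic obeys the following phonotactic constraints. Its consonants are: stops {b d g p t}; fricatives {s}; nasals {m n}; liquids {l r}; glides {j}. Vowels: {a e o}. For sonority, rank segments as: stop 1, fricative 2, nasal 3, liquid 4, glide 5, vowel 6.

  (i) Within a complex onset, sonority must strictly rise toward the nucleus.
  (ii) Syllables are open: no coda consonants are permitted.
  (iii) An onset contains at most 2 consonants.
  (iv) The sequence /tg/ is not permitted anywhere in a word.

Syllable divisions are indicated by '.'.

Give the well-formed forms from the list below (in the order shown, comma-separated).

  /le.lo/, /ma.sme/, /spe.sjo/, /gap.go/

/le.lo/, /ma.sme/

/le.lo/ — σ1 onset /l/, coda /∅/ ok; σ2 onset /l/, coda /∅/ ok → well-formed
/ma.sme/ — σ1 onset /m/, coda /∅/ ok; σ2 onset /sm/ (2→3 rises), coda /∅/ ok → well-formed
/spe.sjo/ — violates constraint (i): syllable 1 onset /sp/: /s/ (fricative, 2) → /p/ (stop, 1) does not rise → ill-formed
/gap.go/ — violates constraint (ii): syllable 1 coda /p/ has 1 consonant (> 0) → ill-formed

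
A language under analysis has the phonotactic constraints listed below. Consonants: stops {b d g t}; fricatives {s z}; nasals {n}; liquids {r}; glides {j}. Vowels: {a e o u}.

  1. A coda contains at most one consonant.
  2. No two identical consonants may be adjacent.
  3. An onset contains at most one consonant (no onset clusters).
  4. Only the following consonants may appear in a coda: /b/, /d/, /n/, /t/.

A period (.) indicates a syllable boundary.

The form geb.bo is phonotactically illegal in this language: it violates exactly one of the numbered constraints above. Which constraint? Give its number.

2

geb.bo: adjacent identical consonants /bb/.
This is a violation of constraint 2: "No two identical consonants may be adjacent."
The remaining constraints (1, 3, 4) are satisfied.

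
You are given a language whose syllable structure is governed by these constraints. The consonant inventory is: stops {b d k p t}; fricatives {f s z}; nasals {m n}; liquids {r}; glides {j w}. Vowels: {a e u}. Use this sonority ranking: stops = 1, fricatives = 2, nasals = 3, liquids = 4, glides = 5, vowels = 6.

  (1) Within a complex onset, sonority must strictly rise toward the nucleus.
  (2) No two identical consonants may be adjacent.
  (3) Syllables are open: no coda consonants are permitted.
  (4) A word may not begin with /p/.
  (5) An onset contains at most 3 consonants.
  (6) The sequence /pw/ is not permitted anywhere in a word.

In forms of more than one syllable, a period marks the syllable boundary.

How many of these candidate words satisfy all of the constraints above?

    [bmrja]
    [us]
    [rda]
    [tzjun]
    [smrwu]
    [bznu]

1

[bmrja] — violates constraint 5: syllable 1 onset /bmrj/ has 4 consonants (> 3) → not permitted
[us] — violates constraint 3: syllable 1 coda /s/ has 1 consonant (> 0) → not permitted
[rda] — violates constraint 1: syllable 1 onset /rd/: /r/ (liquid, 4) → /d/ (stop, 1) does not rise → not permitted
[tzjun] — violates constraint 3: syllable 1 coda /n/ has 1 consonant (> 0) → not permitted
[smrwu] — violates constraint 5: syllable 1 onset /smrw/ has 4 consonants (> 3) → not permitted
[bznu] — σ1 onset /bzn/ (1→2→3 rises), coda /∅/ ok → permitted
Permitted: [bznu] → 1.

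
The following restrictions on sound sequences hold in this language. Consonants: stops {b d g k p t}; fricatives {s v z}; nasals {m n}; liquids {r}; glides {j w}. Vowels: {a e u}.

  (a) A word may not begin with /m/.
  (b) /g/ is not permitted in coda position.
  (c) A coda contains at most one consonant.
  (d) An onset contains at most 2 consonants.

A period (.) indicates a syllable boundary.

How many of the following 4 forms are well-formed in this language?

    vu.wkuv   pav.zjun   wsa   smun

vu.wkuv — σ1 onset /v/, coda /∅/ ok; σ2 onset /wk/ (2C), coda /v/ ok → well-formed
pav.zjun — σ1 onset /p/, coda /v/ ok; σ2 onset /zj/ (2C), coda /n/ ok → well-formed
wsa — σ1 onset /ws/ (2C), coda /∅/ ok → well-formed
smun — σ1 onset /sm/ (2C), coda /n/ ok → well-formed
Well-formed: vu.wkuv, pav.zjun, wsa, smun → 4.

4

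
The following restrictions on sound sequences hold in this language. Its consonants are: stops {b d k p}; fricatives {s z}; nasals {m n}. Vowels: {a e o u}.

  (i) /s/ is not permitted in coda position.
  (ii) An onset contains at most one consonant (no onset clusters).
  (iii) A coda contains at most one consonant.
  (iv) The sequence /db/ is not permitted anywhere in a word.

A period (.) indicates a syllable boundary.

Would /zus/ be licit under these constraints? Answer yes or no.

no

/zus/ — violates constraint (i): syllable 1 coda contains /s/ → illicit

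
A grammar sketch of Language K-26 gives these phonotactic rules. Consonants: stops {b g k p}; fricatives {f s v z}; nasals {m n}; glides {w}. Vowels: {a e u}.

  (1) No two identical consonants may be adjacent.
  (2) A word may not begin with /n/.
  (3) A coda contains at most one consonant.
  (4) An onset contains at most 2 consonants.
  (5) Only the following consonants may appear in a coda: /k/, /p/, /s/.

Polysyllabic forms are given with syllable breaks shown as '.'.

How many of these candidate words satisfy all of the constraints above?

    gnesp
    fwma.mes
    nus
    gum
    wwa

gnesp — violates constraint 3: syllable 1 coda /sp/ has 2 consonants (> 1) → ill-formed
fwma.mes — violates constraint 4: syllable 1 onset /fwm/ has 3 consonants (> 2) → ill-formed
nus — violates constraint 2: word begins with /n/ → ill-formed
gum — violates constraint 5: syllable 1 coda contains /m/, which is not a licensed coda consonant → ill-formed
wwa — violates constraint 1: adjacent identical consonants /ww/ → ill-formed
No form is well-formed → 0.

0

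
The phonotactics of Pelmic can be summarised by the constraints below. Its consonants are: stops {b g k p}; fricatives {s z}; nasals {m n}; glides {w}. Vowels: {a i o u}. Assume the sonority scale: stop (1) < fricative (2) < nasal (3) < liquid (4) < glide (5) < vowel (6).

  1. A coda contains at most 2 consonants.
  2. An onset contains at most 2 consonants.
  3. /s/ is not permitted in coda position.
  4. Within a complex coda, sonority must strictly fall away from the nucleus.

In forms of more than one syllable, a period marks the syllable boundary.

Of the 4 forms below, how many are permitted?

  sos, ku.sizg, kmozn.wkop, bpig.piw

sos — violates constraint 3: syllable 1 coda contains /s/ → not permitted
ku.sizg — σ1 onset /k/, coda /∅/ ok; σ2 onset /s/, coda /zg/ (2→1 falls) ok → permitted
kmozn.wkop — violates constraint 4: syllable 1 coda /zn/: /z/ (fricative, 2) → /n/ (nasal, 3) does not fall → not permitted
bpig.piw — σ1 onset /bp/ (2C), coda /g/ ok; σ2 onset /p/, coda /w/ ok → permitted
Permitted: ku.sizg, bpig.piw → 2.

2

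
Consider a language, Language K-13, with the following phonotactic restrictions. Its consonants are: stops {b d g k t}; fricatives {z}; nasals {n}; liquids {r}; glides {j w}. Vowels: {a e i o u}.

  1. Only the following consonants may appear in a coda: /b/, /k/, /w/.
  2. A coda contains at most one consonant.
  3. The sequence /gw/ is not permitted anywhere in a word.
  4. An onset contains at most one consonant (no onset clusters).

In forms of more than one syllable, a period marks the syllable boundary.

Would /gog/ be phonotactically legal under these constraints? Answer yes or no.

/gog/ — violates constraint 1: syllable 1 coda contains /g/, which is not a licensed coda consonant → phonotactically illegal

no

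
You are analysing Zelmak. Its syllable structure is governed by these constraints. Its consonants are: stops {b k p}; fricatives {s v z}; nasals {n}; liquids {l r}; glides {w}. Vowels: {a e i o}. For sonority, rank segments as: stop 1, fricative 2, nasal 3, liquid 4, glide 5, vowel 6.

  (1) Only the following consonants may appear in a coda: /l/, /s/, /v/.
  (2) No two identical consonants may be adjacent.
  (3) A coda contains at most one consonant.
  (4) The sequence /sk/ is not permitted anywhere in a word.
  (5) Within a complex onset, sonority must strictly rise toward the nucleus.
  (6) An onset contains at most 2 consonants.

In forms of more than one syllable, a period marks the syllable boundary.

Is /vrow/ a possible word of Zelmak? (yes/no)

/vrow/ — violates constraint 1: syllable 1 coda contains /w/, which is not a licensed coda consonant → ill-formed

no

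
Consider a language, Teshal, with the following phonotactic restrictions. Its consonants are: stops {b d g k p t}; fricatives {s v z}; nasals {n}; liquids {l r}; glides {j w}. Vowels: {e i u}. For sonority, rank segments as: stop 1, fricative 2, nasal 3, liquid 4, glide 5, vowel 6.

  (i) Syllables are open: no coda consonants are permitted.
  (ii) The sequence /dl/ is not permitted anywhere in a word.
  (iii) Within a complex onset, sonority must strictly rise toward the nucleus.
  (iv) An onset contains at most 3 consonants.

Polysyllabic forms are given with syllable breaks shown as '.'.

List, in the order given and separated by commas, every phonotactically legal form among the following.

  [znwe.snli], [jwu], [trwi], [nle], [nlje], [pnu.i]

[znwe.snli], [trwi], [nle], [nlje], [pnu.i]

[znwe.snli] — σ1 onset /znw/ (2→3→5 rises), coda /∅/ ok; σ2 onset /snl/ (2→3→4 rises), coda /∅/ ok → phonotactically legal
[jwu] — violates constraint (iii): syllable 1 onset /jw/: /j/ (glide, 5) → /w/ (glide, 5) does not rise → phonotactically illegal
[trwi] — σ1 onset /trw/ (1→4→5 rises), coda /∅/ ok → phonotactically legal
[nle] — σ1 onset /nl/ (3→4 rises), coda /∅/ ok → phonotactically legal
[nlje] — σ1 onset /nlj/ (3→4→5 rises), coda /∅/ ok → phonotactically legal
[pnu.i] — σ1 onset /pn/ (1→3 rises), coda /∅/ ok; σ2 onset /∅/, coda /∅/ ok → phonotactically legal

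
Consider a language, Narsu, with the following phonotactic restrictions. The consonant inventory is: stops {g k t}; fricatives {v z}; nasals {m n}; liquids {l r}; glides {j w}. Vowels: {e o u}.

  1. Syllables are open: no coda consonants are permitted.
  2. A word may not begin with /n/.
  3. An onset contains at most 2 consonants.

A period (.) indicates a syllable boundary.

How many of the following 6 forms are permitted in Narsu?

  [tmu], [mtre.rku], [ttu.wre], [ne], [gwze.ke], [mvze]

2

[tmu] — σ1 onset /tm/ (2C), coda /∅/ ok → permitted
[mtre.rku] — violates constraint 3: syllable 1 onset /mtr/ has 3 consonants (> 2) → not permitted
[ttu.wre] — σ1 onset /tt/ (2C), coda /∅/ ok; σ2 onset /wr/ (2C), coda /∅/ ok → permitted
[ne] — violates constraint 2: word begins with /n/ → not permitted
[gwze.ke] — violates constraint 3: syllable 1 onset /gwz/ has 3 consonants (> 2) → not permitted
[mvze] — violates constraint 3: syllable 1 onset /mvz/ has 3 consonants (> 2) → not permitted
Permitted: [tmu], [ttu.wre] → 2.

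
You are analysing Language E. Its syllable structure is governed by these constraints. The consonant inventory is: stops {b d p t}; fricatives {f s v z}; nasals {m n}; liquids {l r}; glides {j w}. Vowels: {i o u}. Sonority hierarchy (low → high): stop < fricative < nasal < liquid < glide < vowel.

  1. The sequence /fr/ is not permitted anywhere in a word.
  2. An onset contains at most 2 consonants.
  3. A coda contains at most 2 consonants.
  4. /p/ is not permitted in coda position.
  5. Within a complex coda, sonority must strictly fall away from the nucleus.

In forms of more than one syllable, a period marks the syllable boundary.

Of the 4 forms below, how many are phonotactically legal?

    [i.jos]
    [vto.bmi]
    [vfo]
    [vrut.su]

[i.jos] — σ1 onset /∅/, coda /∅/ ok; σ2 onset /j/, coda /s/ ok → phonotactically legal
[vto.bmi] — σ1 onset /vt/ (2C), coda /∅/ ok; σ2 onset /bm/ (2C), coda /∅/ ok → phonotactically legal
[vfo] — σ1 onset /vf/ (2C), coda /∅/ ok → phonotactically legal
[vrut.su] — σ1 onset /vr/ (2C), coda /t/ ok; σ2 onset /s/, coda /∅/ ok → phonotactically legal
Phonotactically legal: [i.jos], [vto.bmi], [vfo], [vrut.su] → 4.

4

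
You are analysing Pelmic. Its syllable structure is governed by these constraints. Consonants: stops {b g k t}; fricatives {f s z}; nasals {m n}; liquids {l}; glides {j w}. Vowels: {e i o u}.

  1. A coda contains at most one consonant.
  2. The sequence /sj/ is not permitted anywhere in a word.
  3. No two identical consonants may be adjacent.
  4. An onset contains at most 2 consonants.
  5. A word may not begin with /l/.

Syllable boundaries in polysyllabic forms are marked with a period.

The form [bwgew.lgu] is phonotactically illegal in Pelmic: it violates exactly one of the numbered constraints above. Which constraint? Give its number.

[bwgew.lgu]: syllable 1 onset /bwg/ has 3 consonants (> 2).
This is a violation of constraint 4: "An onset contains at most 2 consonants."
The remaining constraints (1, 2, 3, 5) are satisfied.

4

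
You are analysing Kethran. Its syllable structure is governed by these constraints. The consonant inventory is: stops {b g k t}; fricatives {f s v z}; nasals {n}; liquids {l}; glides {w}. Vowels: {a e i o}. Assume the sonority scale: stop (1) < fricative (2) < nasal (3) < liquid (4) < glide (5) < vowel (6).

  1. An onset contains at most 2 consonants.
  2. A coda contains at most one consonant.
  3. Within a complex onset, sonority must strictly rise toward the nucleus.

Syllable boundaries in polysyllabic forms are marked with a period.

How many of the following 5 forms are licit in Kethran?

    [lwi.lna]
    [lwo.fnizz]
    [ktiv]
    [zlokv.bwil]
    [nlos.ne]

1

[lwi.lna] — violates constraint 3: syllable 2 onset /ln/: /l/ (liquid, 4) → /n/ (nasal, 3) does not rise → illicit
[lwo.fnizz] — violates constraint 2: syllable 2 coda /zz/ has 2 consonants (> 1) → illicit
[ktiv] — violates constraint 3: syllable 1 onset /kt/: /k/ (stop, 1) → /t/ (stop, 1) does not rise → illicit
[zlokv.bwil] — violates constraint 2: syllable 1 coda /kv/ has 2 consonants (> 1) → illicit
[nlos.ne] — σ1 onset /nl/ (3→4 rises), coda /s/ ok; σ2 onset /n/, coda /∅/ ok → licit
Licit: [nlos.ne] → 1.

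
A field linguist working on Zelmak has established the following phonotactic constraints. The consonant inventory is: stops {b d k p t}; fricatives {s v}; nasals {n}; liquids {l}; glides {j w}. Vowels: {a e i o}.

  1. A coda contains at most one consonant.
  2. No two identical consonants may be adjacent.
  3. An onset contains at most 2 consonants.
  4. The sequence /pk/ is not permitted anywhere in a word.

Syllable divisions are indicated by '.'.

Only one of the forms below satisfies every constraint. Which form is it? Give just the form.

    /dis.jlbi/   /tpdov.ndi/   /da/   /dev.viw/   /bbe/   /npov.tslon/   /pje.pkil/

/dis.jlbi/ — violates constraint 3: syllable 2 onset /jlb/ has 3 consonants (> 2) → phonotactically illegal
/tpdov.ndi/ — violates constraint 3: syllable 1 onset /tpd/ has 3 consonants (> 2) → phonotactically illegal
/da/ — σ1 onset /d/, coda /∅/ ok → phonotactically legal
/dev.viw/ — violates constraint 2: adjacent identical consonants /vv/ → phonotactically illegal
/bbe/ — violates constraint 2: adjacent identical consonants /bb/ → phonotactically illegal
/npov.tslon/ — violates constraint 3: syllable 2 onset /tsl/ has 3 consonants (> 2) → phonotactically illegal
/pje.pkil/ — violates constraint 4: contains banned sequence /pk/ → phonotactically illegal

/da/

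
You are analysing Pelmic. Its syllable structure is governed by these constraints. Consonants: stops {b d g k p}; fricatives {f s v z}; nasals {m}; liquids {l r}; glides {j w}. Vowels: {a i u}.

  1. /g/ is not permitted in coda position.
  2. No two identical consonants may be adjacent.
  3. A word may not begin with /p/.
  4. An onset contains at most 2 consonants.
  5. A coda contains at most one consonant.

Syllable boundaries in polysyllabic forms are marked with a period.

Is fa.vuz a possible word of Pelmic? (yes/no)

yes

fa.vuz — σ1 onset /f/, coda /∅/ ok; σ2 onset /v/, coda /z/ ok → phonotactically legal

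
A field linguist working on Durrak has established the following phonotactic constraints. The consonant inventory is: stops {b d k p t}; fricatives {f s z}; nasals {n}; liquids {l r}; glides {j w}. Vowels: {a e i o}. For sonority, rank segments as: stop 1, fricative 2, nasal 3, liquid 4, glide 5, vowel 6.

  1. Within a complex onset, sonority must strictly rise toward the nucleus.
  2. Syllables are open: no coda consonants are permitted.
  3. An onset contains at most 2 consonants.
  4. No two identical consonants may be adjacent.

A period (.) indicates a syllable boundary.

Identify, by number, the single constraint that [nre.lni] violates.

[nre.lni]: syllable 2 onset /ln/: /l/ (liquid, 4) → /n/ (nasal, 3) does not rise.
This is a violation of constraint 1: "Within a complex onset, sonority must strictly rise toward the nucleus."
The remaining constraints (2, 3, 4) are satisfied.

1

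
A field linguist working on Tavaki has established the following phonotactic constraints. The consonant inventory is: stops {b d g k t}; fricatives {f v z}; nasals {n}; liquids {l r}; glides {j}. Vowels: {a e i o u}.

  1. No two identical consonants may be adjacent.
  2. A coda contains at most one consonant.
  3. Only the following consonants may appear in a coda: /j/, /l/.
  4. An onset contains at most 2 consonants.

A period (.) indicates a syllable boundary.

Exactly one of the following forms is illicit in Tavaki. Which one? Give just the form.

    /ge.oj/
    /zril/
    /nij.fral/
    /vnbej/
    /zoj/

/ge.oj/ — σ1 onset /g/, coda /∅/ ok; σ2 onset /∅/, coda /j/ ok → licit
/zril/ — σ1 onset /zr/ (2C), coda /l/ ok → licit
/nij.fral/ — σ1 onset /n/, coda /j/ ok; σ2 onset /fr/ (2C), coda /l/ ok → licit
/vnbej/ — violates constraint 4: syllable 1 onset /vnb/ has 3 consonants (> 2) → illicit
/zoj/ — σ1 onset /z/, coda /j/ ok → licit

/vnbej/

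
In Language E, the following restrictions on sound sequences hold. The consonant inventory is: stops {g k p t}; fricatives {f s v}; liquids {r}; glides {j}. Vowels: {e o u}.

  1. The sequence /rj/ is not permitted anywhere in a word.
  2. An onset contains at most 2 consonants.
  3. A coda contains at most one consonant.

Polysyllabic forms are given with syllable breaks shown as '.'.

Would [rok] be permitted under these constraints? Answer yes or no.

yes

[rok] — σ1 onset /r/, coda /k/ ok → permitted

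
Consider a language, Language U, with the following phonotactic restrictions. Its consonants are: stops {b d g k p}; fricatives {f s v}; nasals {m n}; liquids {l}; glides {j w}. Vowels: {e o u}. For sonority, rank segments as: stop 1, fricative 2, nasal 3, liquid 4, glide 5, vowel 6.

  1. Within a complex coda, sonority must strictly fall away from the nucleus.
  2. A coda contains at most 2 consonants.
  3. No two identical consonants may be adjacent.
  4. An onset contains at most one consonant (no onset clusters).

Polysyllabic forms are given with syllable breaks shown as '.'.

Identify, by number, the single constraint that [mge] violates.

[mge]: syllable 1 onset /mg/ has 2 consonants (> 1).
This is a violation of constraint 4: "An onset contains at most one consonant (no onset clusters)."
The remaining constraints (1, 2, 3) are satisfied.

4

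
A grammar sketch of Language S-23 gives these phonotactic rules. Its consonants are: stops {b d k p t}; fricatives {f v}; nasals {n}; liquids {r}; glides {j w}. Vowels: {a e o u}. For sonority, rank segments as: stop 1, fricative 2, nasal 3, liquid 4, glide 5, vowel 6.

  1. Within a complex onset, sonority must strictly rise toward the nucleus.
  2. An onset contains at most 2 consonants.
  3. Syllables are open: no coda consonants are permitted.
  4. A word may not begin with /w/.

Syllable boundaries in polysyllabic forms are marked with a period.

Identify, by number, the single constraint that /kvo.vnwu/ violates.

2

/kvo.vnwu/: syllable 2 onset /vnw/ has 3 consonants (> 2).
This is a violation of constraint 2: "An onset contains at most 2 consonants."
The remaining constraints (1, 3, 4) are satisfied.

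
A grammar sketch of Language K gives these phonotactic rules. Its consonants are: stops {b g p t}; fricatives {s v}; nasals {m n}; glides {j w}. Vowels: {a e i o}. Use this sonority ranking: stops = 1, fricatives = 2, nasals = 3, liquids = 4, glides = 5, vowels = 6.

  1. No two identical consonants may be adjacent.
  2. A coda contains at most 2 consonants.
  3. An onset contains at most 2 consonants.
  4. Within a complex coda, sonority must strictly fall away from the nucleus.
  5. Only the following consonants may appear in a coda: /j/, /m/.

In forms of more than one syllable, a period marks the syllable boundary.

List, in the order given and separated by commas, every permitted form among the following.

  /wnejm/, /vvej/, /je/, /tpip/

/wnejm/, /je/

/wnejm/ — σ1 onset /wn/ (2C), coda /jm/ (5→3 falls) ok → permitted
/vvej/ — violates constraint 1: adjacent identical consonants /vv/ → not permitted
/je/ — σ1 onset /j/, coda /∅/ ok → permitted
/tpip/ — violates constraint 5: syllable 1 coda contains /p/, which is not a licensed coda consonant → not permitted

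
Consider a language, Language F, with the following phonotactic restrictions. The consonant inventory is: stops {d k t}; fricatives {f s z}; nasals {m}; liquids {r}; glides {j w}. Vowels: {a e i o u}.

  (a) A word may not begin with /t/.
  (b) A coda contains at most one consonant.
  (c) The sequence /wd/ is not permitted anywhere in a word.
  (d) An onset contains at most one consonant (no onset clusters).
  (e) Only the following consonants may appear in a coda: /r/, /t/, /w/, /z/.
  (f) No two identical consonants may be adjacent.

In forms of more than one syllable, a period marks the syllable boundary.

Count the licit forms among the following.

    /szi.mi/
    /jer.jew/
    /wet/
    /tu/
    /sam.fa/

/szi.mi/ — violates constraint (d): syllable 1 onset /sz/ has 2 consonants (> 1) → illicit
/jer.jew/ — σ1 onset /j/, coda /r/ ok; σ2 onset /j/, coda /w/ ok → licit
/wet/ — σ1 onset /w/, coda /t/ ok → licit
/tu/ — violates constraint (a): word begins with /t/ → illicit
/sam.fa/ — violates constraint (e): syllable 1 coda contains /m/, which is not a licensed coda consonant → illicit
Licit: /jer.jew/, /wet/ → 2.

2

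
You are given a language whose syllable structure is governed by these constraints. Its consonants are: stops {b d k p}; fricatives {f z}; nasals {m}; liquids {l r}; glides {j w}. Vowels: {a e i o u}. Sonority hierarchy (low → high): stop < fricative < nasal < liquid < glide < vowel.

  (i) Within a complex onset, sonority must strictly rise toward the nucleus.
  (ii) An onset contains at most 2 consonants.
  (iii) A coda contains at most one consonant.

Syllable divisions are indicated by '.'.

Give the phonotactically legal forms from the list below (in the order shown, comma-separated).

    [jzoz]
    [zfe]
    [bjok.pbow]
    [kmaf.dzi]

[jzoz] — violates constraint (i): syllable 1 onset /jz/: /j/ (glide, 5) → /z/ (fricative, 2) does not rise → phonotactically illegal
[zfe] — violates constraint (i): syllable 1 onset /zf/: /z/ (fricative, 2) → /f/ (fricative, 2) does not rise → phonotactically illegal
[bjok.pbow] — violates constraint (i): syllable 2 onset /pb/: /p/ (stop, 1) → /b/ (stop, 1) does not rise → phonotactically illegal
[kmaf.dzi] — σ1 onset /km/ (1→3 rises), coda /f/ ok; σ2 onset /dz/ (1→2 rises), coda /∅/ ok → phonotactically legal

[kmaf.dzi]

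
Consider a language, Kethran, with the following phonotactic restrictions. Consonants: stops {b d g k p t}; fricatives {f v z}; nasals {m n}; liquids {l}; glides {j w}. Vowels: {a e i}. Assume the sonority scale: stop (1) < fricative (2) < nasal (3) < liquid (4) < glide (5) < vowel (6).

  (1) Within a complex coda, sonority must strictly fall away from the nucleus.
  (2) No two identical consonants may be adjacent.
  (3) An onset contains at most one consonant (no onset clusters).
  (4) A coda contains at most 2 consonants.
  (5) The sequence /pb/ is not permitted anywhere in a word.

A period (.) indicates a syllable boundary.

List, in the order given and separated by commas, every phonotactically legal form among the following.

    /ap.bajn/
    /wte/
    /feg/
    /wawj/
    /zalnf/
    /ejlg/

/feg/

/ap.bajn/ — violates constraint 5: contains banned sequence /pb/ → phonotactically illegal
/wte/ — violates constraint 3: syllable 1 onset /wt/ has 2 consonants (> 1) → phonotactically illegal
/feg/ — σ1 onset /f/, coda /g/ ok → phonotactically legal
/wawj/ — violates constraint 1: syllable 1 coda /wj/: /w/ (glide, 5) → /j/ (glide, 5) does not fall → phonotactically illegal
/zalnf/ — violates constraint 4: syllable 1 coda /lnf/ has 3 consonants (> 2) → phonotactically illegal
/ejlg/ — violates constraint 4: syllable 1 coda /jlg/ has 3 consonants (> 2) → phonotactically illegal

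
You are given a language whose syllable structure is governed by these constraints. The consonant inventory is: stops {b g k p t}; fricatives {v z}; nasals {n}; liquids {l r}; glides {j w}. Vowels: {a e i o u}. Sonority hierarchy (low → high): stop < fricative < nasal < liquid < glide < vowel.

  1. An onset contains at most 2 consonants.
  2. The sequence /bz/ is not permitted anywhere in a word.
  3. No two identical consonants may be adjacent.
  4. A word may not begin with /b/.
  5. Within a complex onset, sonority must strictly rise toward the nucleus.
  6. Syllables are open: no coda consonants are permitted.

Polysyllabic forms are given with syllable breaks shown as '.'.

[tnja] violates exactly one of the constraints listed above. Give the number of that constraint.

1

[tnja]: syllable 1 onset /tnj/ has 3 consonants (> 2).
This is a violation of constraint 1: "An onset contains at most 2 consonants."
The remaining constraints (2, 3, 4, 5, 6) are satisfied.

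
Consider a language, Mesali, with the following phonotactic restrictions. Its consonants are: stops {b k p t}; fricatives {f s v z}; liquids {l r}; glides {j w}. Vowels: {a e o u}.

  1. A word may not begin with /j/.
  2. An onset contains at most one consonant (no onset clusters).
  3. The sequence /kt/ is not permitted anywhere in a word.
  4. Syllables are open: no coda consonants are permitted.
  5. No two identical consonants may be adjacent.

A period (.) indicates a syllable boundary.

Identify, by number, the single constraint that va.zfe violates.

va.zfe: syllable 2 onset /zf/ has 2 consonants (> 1).
This is a violation of constraint 2: "An onset contains at most one consonant (no onset clusters)."
The remaining constraints (1, 3, 4, 5) are satisfied.

2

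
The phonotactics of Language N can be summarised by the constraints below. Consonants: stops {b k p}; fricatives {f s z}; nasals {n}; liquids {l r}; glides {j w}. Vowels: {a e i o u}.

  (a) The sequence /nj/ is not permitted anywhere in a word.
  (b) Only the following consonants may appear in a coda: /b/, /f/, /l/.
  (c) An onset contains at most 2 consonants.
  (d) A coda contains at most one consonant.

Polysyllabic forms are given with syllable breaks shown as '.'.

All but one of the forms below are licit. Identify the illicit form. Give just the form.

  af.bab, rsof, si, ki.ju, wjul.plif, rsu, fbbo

fbbo

af.bab — σ1 onset /∅/, coda /f/ ok; σ2 onset /b/, coda /b/ ok → licit
rsof — σ1 onset /rs/ (2C), coda /f/ ok → licit
si — σ1 onset /s/, coda /∅/ ok → licit
ki.ju — σ1 onset /k/, coda /∅/ ok; σ2 onset /j/, coda /∅/ ok → licit
wjul.plif — σ1 onset /wj/ (2C), coda /l/ ok; σ2 onset /pl/ (2C), coda /f/ ok → licit
rsu — σ1 onset /rs/ (2C), coda /∅/ ok → licit
fbbo — violates constraint (c): syllable 1 onset /fbb/ has 3 consonants (> 2) → illicit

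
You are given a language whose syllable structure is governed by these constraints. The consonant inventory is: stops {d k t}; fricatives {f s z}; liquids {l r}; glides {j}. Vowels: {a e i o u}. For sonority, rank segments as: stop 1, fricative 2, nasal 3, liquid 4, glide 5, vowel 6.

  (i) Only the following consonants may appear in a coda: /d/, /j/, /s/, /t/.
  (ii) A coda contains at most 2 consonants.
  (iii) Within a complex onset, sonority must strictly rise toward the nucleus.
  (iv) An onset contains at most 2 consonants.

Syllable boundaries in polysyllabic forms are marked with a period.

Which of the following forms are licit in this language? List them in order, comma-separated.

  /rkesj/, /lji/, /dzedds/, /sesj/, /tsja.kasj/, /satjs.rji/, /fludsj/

/lji/, /sesj/

/rkesj/ — violates constraint (iii): syllable 1 onset /rk/: /r/ (liquid, 4) → /k/ (stop, 1) does not rise → illicit
/lji/ — σ1 onset /lj/ (4→5 rises), coda /∅/ ok → licit
/dzedds/ — violates constraint (ii): syllable 1 coda /dds/ has 3 consonants (> 2) → illicit
/sesj/ — σ1 onset /s/, coda /sj/ (2C) ok → licit
/tsja.kasj/ — violates constraint (iv): syllable 1 onset /tsj/ has 3 consonants (> 2) → illicit
/satjs.rji/ — violates constraint (ii): syllable 1 coda /tjs/ has 3 consonants (> 2) → illicit
/fludsj/ — violates constraint (ii): syllable 1 coda /dsj/ has 3 consonants (> 2) → illicit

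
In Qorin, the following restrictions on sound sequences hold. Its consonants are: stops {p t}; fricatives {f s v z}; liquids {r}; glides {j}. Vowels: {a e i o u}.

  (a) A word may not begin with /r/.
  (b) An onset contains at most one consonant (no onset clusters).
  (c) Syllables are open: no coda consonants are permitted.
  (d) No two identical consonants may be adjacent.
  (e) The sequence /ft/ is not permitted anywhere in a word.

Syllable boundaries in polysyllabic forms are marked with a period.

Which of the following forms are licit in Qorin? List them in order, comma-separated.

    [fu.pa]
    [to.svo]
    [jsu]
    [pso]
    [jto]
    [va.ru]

[fu.pa], [va.ru]

[fu.pa] — σ1 onset /f/, coda /∅/ ok; σ2 onset /p/, coda /∅/ ok → licit
[to.svo] — violates constraint (b): syllable 2 onset /sv/ has 2 consonants (> 1) → illicit
[jsu] — violates constraint (b): syllable 1 onset /js/ has 2 consonants (> 1) → illicit
[pso] — violates constraint (b): syllable 1 onset /ps/ has 2 consonants (> 1) → illicit
[jto] — violates constraint (b): syllable 1 onset /jt/ has 2 consonants (> 1) → illicit
[va.ru] — σ1 onset /v/, coda /∅/ ok; σ2 onset /r/, coda /∅/ ok → licit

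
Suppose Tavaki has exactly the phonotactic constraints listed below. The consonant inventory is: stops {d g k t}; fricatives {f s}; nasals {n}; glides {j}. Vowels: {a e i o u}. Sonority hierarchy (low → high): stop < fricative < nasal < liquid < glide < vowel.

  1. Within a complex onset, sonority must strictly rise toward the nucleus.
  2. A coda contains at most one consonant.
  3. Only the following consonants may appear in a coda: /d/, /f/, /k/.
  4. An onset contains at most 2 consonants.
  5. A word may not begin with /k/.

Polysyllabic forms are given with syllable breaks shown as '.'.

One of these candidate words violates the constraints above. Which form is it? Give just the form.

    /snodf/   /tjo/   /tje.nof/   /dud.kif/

/snodf/ — violates constraint 2: syllable 1 coda /df/ has 2 consonants (> 1) → phonotactically illegal
/tjo/ — σ1 onset /tj/ (1→5 rises), coda /∅/ ok → phonotactically legal
/tje.nof/ — σ1 onset /tj/ (1→5 rises), coda /∅/ ok; σ2 onset /n/, coda /f/ ok → phonotactically legal
/dud.kif/ — σ1 onset /d/, coda /d/ ok; σ2 onset /k/, coda /f/ ok → phonotactically legal

/snodf/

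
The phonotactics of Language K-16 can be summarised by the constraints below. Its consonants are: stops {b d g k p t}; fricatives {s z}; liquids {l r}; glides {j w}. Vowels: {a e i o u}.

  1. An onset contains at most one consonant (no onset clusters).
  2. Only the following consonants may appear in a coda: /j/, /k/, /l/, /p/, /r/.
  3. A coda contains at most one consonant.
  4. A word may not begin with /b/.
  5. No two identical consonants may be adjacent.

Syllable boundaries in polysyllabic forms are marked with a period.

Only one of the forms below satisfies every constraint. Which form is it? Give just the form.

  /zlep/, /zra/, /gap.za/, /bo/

/gap.za/

/zlep/ — violates constraint 1: syllable 1 onset /zl/ has 2 consonants (> 1) → illicit
/zra/ — violates constraint 1: syllable 1 onset /zr/ has 2 consonants (> 1) → illicit
/gap.za/ — σ1 onset /g/, coda /p/ ok; σ2 onset /z/, coda /∅/ ok → licit
/bo/ — violates constraint 4: word begins with /b/ → illicit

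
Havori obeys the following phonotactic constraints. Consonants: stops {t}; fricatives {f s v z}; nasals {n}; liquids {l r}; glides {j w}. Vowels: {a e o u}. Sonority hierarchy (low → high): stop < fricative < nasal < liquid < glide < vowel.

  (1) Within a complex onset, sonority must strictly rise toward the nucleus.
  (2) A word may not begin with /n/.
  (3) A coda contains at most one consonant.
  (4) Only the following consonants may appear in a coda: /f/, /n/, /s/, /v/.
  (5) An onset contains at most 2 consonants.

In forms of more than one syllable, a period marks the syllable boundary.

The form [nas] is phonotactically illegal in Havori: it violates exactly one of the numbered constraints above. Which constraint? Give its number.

2

[nas]: word begins with /n/.
This is a violation of constraint 2: "A word may not begin with /n/."
The remaining constraints (1, 3, 4, 5) are satisfied.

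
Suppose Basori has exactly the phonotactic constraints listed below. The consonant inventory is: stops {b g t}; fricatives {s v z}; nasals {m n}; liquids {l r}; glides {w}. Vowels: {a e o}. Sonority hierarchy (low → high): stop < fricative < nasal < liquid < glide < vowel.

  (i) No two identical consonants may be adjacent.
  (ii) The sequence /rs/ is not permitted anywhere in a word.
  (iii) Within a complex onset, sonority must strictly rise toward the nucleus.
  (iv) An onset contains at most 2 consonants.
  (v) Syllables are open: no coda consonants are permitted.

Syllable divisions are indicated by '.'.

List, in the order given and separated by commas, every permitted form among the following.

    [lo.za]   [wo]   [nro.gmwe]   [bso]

[lo.za], [wo], [bso]

[lo.za] — σ1 onset /l/, coda /∅/ ok; σ2 onset /z/, coda /∅/ ok → permitted
[wo] — σ1 onset /w/, coda /∅/ ok → permitted
[nro.gmwe] — violates constraint (iv): syllable 2 onset /gmw/ has 3 consonants (> 2) → not permitted
[bso] — σ1 onset /bs/ (1→2 rises), coda /∅/ ok → permitted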